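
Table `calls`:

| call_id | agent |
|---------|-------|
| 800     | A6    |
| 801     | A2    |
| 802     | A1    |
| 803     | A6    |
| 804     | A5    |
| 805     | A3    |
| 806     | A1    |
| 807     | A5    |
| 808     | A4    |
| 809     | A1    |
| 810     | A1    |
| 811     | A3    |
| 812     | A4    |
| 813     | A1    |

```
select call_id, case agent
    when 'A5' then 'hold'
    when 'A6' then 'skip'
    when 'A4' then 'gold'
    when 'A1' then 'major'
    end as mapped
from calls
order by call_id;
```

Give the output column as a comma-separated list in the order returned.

call_id=800: agent='A6' → skip
call_id=801: (no match → NULL) → NULL
call_id=802: agent='A1' → major
call_id=803: agent='A6' → skip
call_id=804: agent='A5' → hold
call_id=805: (no match → NULL) → NULL
call_id=806: agent='A1' → major
call_id=807: agent='A5' → hold
call_id=808: agent='A4' → gold
call_id=809: agent='A1' → major
call_id=810: agent='A1' → major
call_id=811: (no match → NULL) → NULL
call_id=812: agent='A4' → gold
call_id=813: agent='A1' → major

skip, NULL, major, skip, hold, NULL, major, hold, gold, major, major, NULL, gold, major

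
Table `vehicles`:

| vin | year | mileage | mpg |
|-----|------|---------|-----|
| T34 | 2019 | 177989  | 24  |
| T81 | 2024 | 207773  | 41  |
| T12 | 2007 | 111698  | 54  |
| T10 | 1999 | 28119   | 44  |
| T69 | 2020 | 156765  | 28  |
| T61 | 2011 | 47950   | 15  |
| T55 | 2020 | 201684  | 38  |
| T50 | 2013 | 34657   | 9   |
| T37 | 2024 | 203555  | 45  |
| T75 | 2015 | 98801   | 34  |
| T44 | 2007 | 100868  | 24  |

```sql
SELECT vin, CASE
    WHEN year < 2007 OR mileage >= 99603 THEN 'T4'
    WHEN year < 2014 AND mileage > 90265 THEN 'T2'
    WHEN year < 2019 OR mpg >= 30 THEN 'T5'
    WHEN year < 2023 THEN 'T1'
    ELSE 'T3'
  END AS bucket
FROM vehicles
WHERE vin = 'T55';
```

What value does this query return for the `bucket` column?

T4

vin = T55: year=2020, mileage=201684, mpg=38.
year < 2007 OR mileage >= 99603 → true → T4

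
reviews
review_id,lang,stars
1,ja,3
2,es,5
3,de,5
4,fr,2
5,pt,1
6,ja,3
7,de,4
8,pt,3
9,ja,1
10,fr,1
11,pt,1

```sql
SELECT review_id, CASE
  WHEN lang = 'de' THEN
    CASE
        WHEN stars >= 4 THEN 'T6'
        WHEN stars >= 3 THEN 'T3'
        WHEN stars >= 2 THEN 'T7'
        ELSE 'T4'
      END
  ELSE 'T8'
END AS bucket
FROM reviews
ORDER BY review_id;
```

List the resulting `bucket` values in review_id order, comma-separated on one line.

review_id=1: lang='ja' → outer ELSE → T8
review_id=2: lang='es' → outer ELSE → T8
review_id=3: lang='de' → inner[stars >= 4] → T6
review_id=4: lang='fr' → outer ELSE → T8
review_id=5: lang='pt' → outer ELSE → T8
review_id=6: lang='ja' → outer ELSE → T8
review_id=7: lang='de' → inner[stars >= 4] → T6
review_id=8: lang='pt' → outer ELSE → T8
review_id=9: lang='ja' → outer ELSE → T8
review_id=10: lang='fr' → outer ELSE → T8
review_id=11: lang='pt' → outer ELSE → T8

T8, T8, T6, T8, T8, T8, T6, T8, T8, T8, T8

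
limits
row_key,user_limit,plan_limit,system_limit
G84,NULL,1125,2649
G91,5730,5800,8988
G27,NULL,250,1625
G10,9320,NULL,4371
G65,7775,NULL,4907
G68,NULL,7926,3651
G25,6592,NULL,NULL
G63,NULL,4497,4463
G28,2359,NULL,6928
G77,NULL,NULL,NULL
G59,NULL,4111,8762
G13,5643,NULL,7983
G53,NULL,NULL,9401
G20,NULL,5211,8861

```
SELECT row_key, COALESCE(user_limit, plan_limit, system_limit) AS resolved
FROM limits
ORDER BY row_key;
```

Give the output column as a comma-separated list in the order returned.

9320, 5643, 5211, 6592, 250, 2359, 9401, 4111, 4497, 7775, 7926, NULL, 1125, 5730

row_key=G10: user_limit=9320 → 9320
row_key=G13: user_limit=5643 → 5643
row_key=G20: user_limit=NULL, plan_limit=5211 → 5211
row_key=G25: user_limit=6592 → 6592
row_key=G27: user_limit=NULL, plan_limit=250 → 250
row_key=G28: user_limit=2359 → 2359
row_key=G53: user_limit=NULL, plan_limit=NULL, system_limit=9401 → 9401
row_key=G59: user_limit=NULL, plan_limit=4111 → 4111
row_key=G63: user_limit=NULL, plan_limit=4497 → 4497
row_key=G65: user_limit=7775 → 7775
row_key=G68: user_limit=NULL, plan_limit=7926 → 7926
row_key=G77: user_limit=NULL, plan_limit=NULL, system_limit=NULL (all NULL) → NULL
row_key=G84: user_limit=NULL, plan_limit=1125 → 1125
row_key=G91: user_limit=5730 → 5730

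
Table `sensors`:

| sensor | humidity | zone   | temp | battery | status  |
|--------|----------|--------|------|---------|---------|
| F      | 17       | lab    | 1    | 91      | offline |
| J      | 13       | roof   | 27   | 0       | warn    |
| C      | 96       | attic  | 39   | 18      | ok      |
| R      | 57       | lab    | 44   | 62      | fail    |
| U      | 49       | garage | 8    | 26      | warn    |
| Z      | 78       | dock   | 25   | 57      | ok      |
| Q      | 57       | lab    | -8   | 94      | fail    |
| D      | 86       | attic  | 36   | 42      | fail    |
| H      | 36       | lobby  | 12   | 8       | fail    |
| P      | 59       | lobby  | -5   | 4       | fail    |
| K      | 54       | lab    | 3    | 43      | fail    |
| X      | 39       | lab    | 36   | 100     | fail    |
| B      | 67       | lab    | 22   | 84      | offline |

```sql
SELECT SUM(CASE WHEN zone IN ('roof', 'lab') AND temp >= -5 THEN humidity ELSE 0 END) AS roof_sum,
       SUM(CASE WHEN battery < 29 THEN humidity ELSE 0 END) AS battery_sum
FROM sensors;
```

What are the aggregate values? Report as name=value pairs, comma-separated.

[roof_sum: zone IN ('roof', 'lab') AND temp >= -5]
sensor=F: ✓ → 17
sensor=J: ✓ → 13
sensor=C: ✗
sensor=R: ✓ → 57
sensor=U: ✗
sensor=Z: ✗
sensor=Q: ✗
sensor=D: ✗
sensor=H: ✗
sensor=P: ✗
sensor=K: ✓ → 54
sensor=X: ✓ → 39
sensor=B: ✓ → 67
roof_sum = 17 + 13 + 57 + 54 + 39 + 67 = 247
—
[battery_sum: battery < 29]
sensor=F: ✗
sensor=J: ✓ → 13
sensor=C: ✓ → 96
sensor=R: ✗
sensor=U: ✓ → 49
sensor=Z: ✗
sensor=Q: ✗
sensor=D: ✗
sensor=H: ✓ → 36
sensor=P: ✓ → 59
sensor=K: ✗
sensor=X: ✗
sensor=B: ✗
battery_sum = 13 + 96 + 49 + 36 + 59 = 253

roof_sum=247, battery_sum=253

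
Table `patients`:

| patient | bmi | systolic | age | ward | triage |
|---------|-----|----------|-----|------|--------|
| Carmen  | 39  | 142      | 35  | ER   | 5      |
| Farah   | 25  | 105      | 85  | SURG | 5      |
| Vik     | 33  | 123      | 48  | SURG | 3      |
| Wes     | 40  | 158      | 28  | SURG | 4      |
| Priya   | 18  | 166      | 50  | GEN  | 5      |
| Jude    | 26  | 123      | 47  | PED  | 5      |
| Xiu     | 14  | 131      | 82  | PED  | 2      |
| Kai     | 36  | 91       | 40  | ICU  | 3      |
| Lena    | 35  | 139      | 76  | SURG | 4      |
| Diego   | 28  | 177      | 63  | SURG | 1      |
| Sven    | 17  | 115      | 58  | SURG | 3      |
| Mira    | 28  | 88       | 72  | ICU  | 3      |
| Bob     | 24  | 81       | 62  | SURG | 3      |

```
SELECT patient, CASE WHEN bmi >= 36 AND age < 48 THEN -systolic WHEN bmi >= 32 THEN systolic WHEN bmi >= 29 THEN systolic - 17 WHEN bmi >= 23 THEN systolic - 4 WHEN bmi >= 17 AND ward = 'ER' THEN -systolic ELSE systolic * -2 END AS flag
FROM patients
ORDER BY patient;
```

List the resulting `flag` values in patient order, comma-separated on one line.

patient=Bob: bmi >= 23 → 77
patient=Carmen: bmi >= 36 AND age < 48 → -142
patient=Diego: bmi >= 23 → 173
patient=Farah: bmi >= 23 → 101
patient=Jude: bmi >= 23 → 119
patient=Kai: bmi >= 36 AND age < 48 → -91
patient=Lena: bmi >= 32 → 139
patient=Mira: bmi >= 23 → 84
patient=Priya: ELSE → -332
patient=Sven: ELSE → -230
patient=Vik: bmi >= 32 → 123
patient=Wes: bmi >= 36 AND age < 48 → -158
patient=Xiu: ELSE → -262

77, -142, 173, 101, 119, -91, 139, 84, -332, -230, 123, -158, -262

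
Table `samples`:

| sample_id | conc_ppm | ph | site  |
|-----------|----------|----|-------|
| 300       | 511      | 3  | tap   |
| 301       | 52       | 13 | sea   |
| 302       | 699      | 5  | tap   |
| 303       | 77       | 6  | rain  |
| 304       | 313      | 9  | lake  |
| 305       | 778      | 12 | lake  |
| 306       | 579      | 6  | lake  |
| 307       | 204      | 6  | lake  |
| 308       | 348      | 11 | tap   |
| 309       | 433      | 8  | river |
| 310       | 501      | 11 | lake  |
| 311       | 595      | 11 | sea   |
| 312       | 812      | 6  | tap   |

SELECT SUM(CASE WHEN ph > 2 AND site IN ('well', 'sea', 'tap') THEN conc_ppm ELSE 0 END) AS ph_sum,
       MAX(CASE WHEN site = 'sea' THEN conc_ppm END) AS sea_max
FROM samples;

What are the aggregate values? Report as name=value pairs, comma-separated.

[ph_sum: ph > 2 AND site IN ('well', 'sea', 'tap')]
sample_id=300: ✓ → 511
sample_id=301: ✓ → 52
sample_id=302: ✓ → 699
sample_id=303: ✗
sample_id=304: ✗
sample_id=305: ✗
sample_id=306: ✗
sample_id=307: ✗
sample_id=308: ✓ → 348
sample_id=309: ✗
sample_id=310: ✗
sample_id=311: ✓ → 595
sample_id=312: ✓ → 812
ph_sum = 511 + 52 + 699 + 348 + 595 + 812 = 3017
—
[sea_max: site = 'sea']
sample_id=300: ✗
sample_id=301: ✓ → 52
sample_id=302: ✗
sample_id=303: ✗
sample_id=304: ✗
sample_id=305: ✗
sample_id=306: ✗
sample_id=307: ✗
sample_id=308: ✗
sample_id=309: ✗
sample_id=310: ✗
sample_id=311: ✓ → 595
sample_id=312: ✗
sea_max = MAX(52, 595) = 595

ph_sum=3017, sea_max=595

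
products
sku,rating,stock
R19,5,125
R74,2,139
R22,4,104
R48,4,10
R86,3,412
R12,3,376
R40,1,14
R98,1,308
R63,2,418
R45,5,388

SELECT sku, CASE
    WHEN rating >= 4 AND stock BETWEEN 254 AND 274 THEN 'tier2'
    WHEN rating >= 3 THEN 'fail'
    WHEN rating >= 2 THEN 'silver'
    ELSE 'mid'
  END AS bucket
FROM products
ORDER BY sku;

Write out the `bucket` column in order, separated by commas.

sku=R12: rating >= 3 → fail
sku=R19: rating >= 3 → fail
sku=R22: rating >= 3 → fail
sku=R40: ELSE → mid
sku=R45: rating >= 3 → fail
sku=R48: rating >= 3 → fail
sku=R63: rating >= 2 → silver
sku=R74: rating >= 2 → silver
sku=R86: rating >= 3 → fail
sku=R98: ELSE → mid

fail, fail, fail, mid, fail, fail, silver, silver, fail, mid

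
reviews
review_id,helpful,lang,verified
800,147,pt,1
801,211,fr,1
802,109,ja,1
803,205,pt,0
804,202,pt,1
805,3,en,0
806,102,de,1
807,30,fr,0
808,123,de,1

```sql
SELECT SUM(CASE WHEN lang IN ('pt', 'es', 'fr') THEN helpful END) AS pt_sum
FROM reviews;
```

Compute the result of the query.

795

review_id=800: ✓ → 147
review_id=801: ✓ → 211
review_id=802: ✗
review_id=803: ✓ → 205
review_id=804: ✓ → 202
review_id=805: ✗
review_id=806: ✗
review_id=807: ✓ → 30
review_id=808: ✗
pt_sum = 147 + 211 + 205 + 202 + 30 = 795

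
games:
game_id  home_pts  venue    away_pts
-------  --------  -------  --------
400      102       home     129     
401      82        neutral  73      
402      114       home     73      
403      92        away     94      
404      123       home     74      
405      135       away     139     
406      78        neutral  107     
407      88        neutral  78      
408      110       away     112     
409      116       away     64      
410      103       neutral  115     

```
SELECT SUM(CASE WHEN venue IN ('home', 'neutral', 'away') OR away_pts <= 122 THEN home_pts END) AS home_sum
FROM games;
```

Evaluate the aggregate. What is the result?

game_id=400: ✓ → 102
game_id=401: ✓ → 82
game_id=402: ✓ → 114
game_id=403: ✓ → 92
game_id=404: ✓ → 123
game_id=405: ✓ → 135
game_id=406: ✓ → 78
game_id=407: ✓ → 88
game_id=408: ✓ → 110
game_id=409: ✓ → 116
game_id=410: ✓ → 103
home_sum = 102 + 82 + 114 + 92 + 123 + 135 + 78 + 88 + 110 + 116 + 103 = 1143

1143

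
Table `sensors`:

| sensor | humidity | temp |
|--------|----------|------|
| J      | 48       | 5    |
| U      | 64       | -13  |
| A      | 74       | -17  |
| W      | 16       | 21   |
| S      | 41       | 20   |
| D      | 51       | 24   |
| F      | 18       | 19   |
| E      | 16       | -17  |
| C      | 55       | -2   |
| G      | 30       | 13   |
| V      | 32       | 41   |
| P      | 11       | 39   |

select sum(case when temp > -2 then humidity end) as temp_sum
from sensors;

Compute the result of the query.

sensor=J: ✓ → 48
sensor=U: ✗
sensor=A: ✗
sensor=W: ✓ → 16
sensor=S: ✓ → 41
sensor=D: ✓ → 51
sensor=F: ✓ → 18
sensor=E: ✗
sensor=C: ✗
sensor=G: ✓ → 30
sensor=V: ✓ → 32
sensor=P: ✓ → 11
temp_sum = 48 + 16 + 41 + 51 + 18 + 30 + 32 + 11 = 247

247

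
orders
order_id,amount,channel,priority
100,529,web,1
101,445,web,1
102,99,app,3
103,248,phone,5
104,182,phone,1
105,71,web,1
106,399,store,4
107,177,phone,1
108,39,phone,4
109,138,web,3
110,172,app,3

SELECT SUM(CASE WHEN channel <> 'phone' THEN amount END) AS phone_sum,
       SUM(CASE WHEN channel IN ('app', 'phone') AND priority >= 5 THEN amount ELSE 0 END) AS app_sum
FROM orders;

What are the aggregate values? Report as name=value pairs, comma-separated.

[phone_sum: channel <> 'phone']
order_id=100: ✓ → 529
order_id=101: ✓ → 445
order_id=102: ✓ → 99
order_id=103: ✗
order_id=104: ✗
order_id=105: ✓ → 71
order_id=106: ✓ → 399
order_id=107: ✗
order_id=108: ✗
order_id=109: ✓ → 138
order_id=110: ✓ → 172
phone_sum = 529 + 445 + 99 + 71 + 399 + 138 + 172 = 1853
—
[app_sum: channel IN ('app', 'phone') AND priority >= 5]
order_id=100: ✗
order_id=101: ✗
order_id=102: ✗
order_id=103: ✓ → 248
order_id=104: ✗
order_id=105: ✗
order_id=106: ✗
order_id=107: ✗
order_id=108: ✗
order_id=109: ✗
order_id=110: ✗
app_sum = 248

phone_sum=1853, app_sum=248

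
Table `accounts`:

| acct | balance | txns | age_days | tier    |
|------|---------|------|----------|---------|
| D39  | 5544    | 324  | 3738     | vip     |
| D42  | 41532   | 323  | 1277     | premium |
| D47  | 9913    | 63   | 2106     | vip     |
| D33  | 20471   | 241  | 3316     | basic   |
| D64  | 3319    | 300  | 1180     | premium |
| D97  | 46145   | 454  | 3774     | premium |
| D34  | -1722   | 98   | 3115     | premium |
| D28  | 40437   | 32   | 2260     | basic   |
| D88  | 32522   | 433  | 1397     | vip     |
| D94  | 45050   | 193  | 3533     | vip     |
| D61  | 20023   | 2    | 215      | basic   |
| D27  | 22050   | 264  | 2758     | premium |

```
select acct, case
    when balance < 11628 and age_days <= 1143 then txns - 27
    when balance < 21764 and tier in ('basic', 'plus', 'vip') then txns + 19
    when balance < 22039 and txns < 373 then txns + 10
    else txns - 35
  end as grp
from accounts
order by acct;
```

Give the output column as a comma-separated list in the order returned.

acct=D27: ELSE → 229
acct=D28: ELSE → -3
acct=D33: balance < 21764 and tier in ('basic', 'plus', 'vip') → 260
acct=D34: balance < 22039 and txns < 373 → 108
acct=D39: balance < 21764 and tier in ('basic', 'plus', 'vip') → 343
acct=D42: ELSE → 288
acct=D47: balance < 21764 and tier in ('basic', 'plus', 'vip') → 82
acct=D61: balance < 21764 and tier in ('basic', 'plus', 'vip') → 21
acct=D64: balance < 22039 and txns < 373 → 310
acct=D88: ELSE → 398
acct=D94: ELSE → 158
acct=D97: ELSE → 419

229, -3, 260, 108, 343, 288, 82, 21, 310, 398, 158, 419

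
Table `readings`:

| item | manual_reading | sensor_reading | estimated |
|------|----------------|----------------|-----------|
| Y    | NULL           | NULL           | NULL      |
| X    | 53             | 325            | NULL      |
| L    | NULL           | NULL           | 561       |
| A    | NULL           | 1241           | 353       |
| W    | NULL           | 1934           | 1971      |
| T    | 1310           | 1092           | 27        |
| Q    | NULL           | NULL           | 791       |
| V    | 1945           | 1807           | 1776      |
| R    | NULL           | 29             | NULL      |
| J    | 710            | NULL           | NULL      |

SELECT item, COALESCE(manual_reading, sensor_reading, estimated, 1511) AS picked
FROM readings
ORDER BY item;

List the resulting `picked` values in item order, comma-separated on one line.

item=A: manual_reading=NULL, sensor_reading=1241 → 1241
item=J: manual_reading=710 → 710
item=L: manual_reading=NULL, sensor_reading=NULL, estimated=561 → 561
item=Q: manual_reading=NULL, sensor_reading=NULL, estimated=791 → 791
item=R: manual_reading=NULL, sensor_reading=29 → 29
item=T: manual_reading=1310 → 1310
item=V: manual_reading=1945 → 1945
item=W: manual_reading=NULL, sensor_reading=1934 → 1934
item=X: manual_reading=53 → 53
item=Y: manual_reading=NULL, sensor_reading=NULL, estimated=NULL, → literal 1511 → 1511

1241, 710, 561, 791, 29, 1310, 1945, 1934, 53, 1511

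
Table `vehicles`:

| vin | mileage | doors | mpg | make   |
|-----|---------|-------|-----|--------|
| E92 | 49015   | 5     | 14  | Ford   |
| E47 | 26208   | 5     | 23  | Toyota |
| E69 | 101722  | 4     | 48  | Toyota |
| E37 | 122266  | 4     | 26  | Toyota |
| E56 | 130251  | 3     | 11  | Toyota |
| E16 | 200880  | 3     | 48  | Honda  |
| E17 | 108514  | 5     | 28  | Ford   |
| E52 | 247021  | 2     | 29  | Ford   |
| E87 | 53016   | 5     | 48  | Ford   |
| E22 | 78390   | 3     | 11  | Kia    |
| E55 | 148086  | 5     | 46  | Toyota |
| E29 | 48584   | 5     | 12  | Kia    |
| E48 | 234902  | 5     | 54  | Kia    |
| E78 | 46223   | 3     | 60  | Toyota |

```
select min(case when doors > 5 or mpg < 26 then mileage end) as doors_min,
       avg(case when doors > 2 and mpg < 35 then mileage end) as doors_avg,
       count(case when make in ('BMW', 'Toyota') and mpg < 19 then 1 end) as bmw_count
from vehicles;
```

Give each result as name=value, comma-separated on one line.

doors_min=26208, doors_avg=80461.1428571429, bmw_count=1

[doors_min: doors > 5 or mpg < 26]
vin=E92: ✓ → 49015
vin=E47: ✓ → 26208
vin=E69: ✗
vin=E37: ✗
vin=E56: ✓ → 130251
vin=E16: ✗
vin=E17: ✗
vin=E52: ✗
vin=E87: ✗
vin=E22: ✓ → 78390
vin=E55: ✗
vin=E29: ✓ → 48584
vin=E48: ✗
vin=E78: ✗
doors_min = MIN(49015, 26208, 130251, 78390, 48584) = 26208
—
[doors_avg: doors > 2 and mpg < 35]
vin=E92: ✓ → 49015
vin=E47: ✓ → 26208
vin=E69: ✗
vin=E37: ✓ → 122266
vin=E56: ✓ → 130251
vin=E16: ✗
vin=E17: ✓ → 108514
vin=E52: ✗
vin=E87: ✗
vin=E22: ✓ → 78390
vin=E55: ✗
vin=E29: ✓ → 48584
vin=E48: ✗
vin=E78: ✗
doors_avg = (49015 + 26208 + 122266 + 130251 + 108514 + 78390 + 48584) / 7 = 80461.1428571429
—
[bmw_count: make in ('BMW', 'Toyota') and mpg < 19]
vin=E92: ✗
vin=E47: ✗
vin=E69: ✗
vin=E37: ✗
vin=E56: ✓ → 1
vin=E16: ✗
vin=E17: ✗
vin=E52: ✗
vin=E87: ✗
vin=E22: ✗
vin=E55: ✗
vin=E29: ✗
vin=E48: ✗
vin=E78: ✗
bmw_count = COUNT(1) = 1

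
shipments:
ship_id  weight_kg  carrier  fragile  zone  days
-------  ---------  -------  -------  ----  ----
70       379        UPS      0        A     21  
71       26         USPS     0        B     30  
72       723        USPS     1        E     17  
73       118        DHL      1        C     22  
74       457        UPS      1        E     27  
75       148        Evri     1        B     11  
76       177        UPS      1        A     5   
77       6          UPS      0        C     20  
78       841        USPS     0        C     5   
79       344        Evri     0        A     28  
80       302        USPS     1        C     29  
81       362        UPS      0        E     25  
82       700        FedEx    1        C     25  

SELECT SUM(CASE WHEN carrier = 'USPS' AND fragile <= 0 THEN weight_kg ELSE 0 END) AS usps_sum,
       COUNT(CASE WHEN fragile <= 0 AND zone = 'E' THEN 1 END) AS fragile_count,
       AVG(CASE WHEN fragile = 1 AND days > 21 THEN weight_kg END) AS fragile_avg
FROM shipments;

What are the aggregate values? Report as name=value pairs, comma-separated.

usps_sum=867, fragile_count=1, fragile_avg=394.25

[usps_sum: carrier = 'USPS' AND fragile <= 0]
ship_id=70: ✗
ship_id=71: ✓ → 26
ship_id=72: ✗
ship_id=73: ✗
ship_id=74: ✗
ship_id=75: ✗
ship_id=76: ✗
ship_id=77: ✗
ship_id=78: ✓ → 841
ship_id=79: ✗
ship_id=80: ✗
ship_id=81: ✗
ship_id=82: ✗
usps_sum = 26 + 841 = 867
—
[fragile_count: fragile <= 0 AND zone = 'E']
ship_id=70: ✗
ship_id=71: ✗
ship_id=72: ✗
ship_id=73: ✗
ship_id=74: ✗
ship_id=75: ✗
ship_id=76: ✗
ship_id=77: ✗
ship_id=78: ✗
ship_id=79: ✗
ship_id=80: ✗
ship_id=81: ✓ → 1
ship_id=82: ✗
fragile_count = COUNT(1) = 1
—
[fragile_avg: fragile = 1 AND days > 21]
ship_id=70: ✗
ship_id=71: ✗
ship_id=72: ✗
ship_id=73: ✓ → 118
ship_id=74: ✓ → 457
ship_id=75: ✗
ship_id=76: ✗
ship_id=77: ✗
ship_id=78: ✗
ship_id=79: ✗
ship_id=80: ✓ → 302
ship_id=81: ✗
ship_id=82: ✓ → 700
fragile_avg = (118 + 457 + 302 + 700) / 4 = 394.25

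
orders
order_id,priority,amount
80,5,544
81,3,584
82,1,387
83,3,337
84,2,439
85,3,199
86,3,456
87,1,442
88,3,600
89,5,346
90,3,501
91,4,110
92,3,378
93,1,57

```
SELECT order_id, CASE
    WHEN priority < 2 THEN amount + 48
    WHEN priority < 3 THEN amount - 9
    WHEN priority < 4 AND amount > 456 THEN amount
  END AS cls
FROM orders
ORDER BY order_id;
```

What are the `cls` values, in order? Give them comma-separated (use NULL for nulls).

NULL, 584, 435, NULL, 430, NULL, NULL, 490, 600, NULL, 501, NULL, NULL, 105

order_id=80: (no match → NULL) → NULL
order_id=81: priority < 4 AND amount > 456 → 584
order_id=82: priority < 2 → 435
order_id=83: (no match → NULL) → NULL
order_id=84: priority < 3 → 430
order_id=85: (no match → NULL) → NULL
order_id=86: (no match → NULL) → NULL
order_id=87: priority < 2 → 490
order_id=88: priority < 4 AND amount > 456 → 600
order_id=89: (no match → NULL) → NULL
order_id=90: priority < 4 AND amount > 456 → 501
order_id=91: (no match → NULL) → NULL
order_id=92: (no match → NULL) → NULL
order_id=93: priority < 2 → 105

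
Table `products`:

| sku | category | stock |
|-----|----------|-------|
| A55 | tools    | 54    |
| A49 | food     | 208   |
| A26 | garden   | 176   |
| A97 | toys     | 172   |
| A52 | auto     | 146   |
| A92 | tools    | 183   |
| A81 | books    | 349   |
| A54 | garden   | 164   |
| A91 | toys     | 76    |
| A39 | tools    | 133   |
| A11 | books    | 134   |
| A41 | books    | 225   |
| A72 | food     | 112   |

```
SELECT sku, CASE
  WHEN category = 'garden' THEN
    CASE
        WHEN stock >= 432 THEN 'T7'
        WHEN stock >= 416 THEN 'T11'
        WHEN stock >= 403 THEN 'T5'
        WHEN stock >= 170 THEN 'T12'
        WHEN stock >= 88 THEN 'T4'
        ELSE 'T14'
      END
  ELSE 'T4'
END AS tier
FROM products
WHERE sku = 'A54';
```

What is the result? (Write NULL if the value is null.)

T4

sku = A54: category=garden, stock=164.
category='garden' → inner[stock >= 88] → T4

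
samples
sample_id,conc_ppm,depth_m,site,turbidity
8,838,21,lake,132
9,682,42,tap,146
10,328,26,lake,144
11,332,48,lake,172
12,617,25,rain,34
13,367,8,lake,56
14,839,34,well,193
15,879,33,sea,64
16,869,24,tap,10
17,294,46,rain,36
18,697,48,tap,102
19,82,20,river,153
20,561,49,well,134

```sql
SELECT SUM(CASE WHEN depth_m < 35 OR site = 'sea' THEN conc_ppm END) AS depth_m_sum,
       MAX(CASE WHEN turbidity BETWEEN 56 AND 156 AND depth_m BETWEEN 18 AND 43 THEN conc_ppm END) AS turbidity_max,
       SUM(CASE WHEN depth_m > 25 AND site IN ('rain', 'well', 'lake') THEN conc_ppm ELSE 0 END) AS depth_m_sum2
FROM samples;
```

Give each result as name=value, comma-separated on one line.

[depth_m_sum: depth_m < 35 OR site = 'sea']
sample_id=8: ✓ → 838
sample_id=9: ✗
sample_id=10: ✓ → 328
sample_id=11: ✗
sample_id=12: ✓ → 617
sample_id=13: ✓ → 367
sample_id=14: ✓ → 839
sample_id=15: ✓ → 879
sample_id=16: ✓ → 869
sample_id=17: ✗
sample_id=18: ✗
sample_id=19: ✓ → 82
sample_id=20: ✗
depth_m_sum = 838 + 328 + 617 + 367 + 839 + 879 + 869 + 82 = 4819
—
[turbidity_max: turbidity BETWEEN 56 AND 156 AND depth_m BETWEEN 18 AND 43]
sample_id=8: ✓ → 838
sample_id=9: ✓ → 682
sample_id=10: ✓ → 328
sample_id=11: ✗
sample_id=12: ✗
sample_id=13: ✗
sample_id=14: ✗
sample_id=15: ✓ → 879
sample_id=16: ✗
sample_id=17: ✗
sample_id=18: ✗
sample_id=19: ✓ → 82
sample_id=20: ✗
turbidity_max = MAX(838, 682, 328, 879, 82) = 879
—
[depth_m_sum2: depth_m > 25 AND site IN ('rain', 'well', 'lake')]
sample_id=8: ✗
sample_id=9: ✗
sample_id=10: ✓ → 328
sample_id=11: ✓ → 332
sample_id=12: ✗
sample_id=13: ✗
sample_id=14: ✓ → 839
sample_id=15: ✗
sample_id=16: ✗
sample_id=17: ✓ → 294
sample_id=18: ✗
sample_id=19: ✗
sample_id=20: ✓ → 561
depth_m_sum2 = 328 + 332 + 839 + 294 + 561 = 2354

depth_m_sum=4819, turbidity_max=879, depth_m_sum2=2354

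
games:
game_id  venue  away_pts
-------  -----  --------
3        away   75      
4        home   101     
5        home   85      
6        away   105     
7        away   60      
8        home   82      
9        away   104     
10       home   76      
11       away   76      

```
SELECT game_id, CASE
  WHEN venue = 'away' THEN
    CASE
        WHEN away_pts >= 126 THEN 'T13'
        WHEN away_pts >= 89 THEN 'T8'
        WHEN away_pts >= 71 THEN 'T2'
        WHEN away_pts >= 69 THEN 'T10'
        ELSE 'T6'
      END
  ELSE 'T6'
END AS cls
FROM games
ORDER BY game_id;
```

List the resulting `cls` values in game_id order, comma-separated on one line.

game_id=3: venue='away' → inner[away_pts >= 71] → T2
game_id=4: venue='home' → outer ELSE → T6
game_id=5: venue='home' → outer ELSE → T6
game_id=6: venue='away' → inner[away_pts >= 89] → T8
game_id=7: venue='away' → inner[ELSE] → T6
game_id=8: venue='home' → outer ELSE → T6
game_id=9: venue='away' → inner[away_pts >= 89] → T8
game_id=10: venue='home' → outer ELSE → T6
game_id=11: venue='away' → inner[away_pts >= 71] → T2

T2, T6, T6, T8, T6, T6, T8, T6, T2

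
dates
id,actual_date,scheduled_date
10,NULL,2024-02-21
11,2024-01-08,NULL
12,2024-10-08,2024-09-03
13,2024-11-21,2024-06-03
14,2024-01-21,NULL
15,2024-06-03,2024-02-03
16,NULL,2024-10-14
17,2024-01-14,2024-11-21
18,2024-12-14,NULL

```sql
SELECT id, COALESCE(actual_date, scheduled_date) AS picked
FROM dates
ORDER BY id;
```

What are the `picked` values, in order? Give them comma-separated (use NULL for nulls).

2024-02-21, 2024-01-08, 2024-10-08, 2024-11-21, 2024-01-21, 2024-06-03, 2024-10-14, 2024-01-14, 2024-12-14

id=10: actual_date=NULL, scheduled_date=2024-02-21 → 2024-02-21
id=11: actual_date=2024-01-08 → 2024-01-08
id=12: actual_date=2024-10-08 → 2024-10-08
id=13: actual_date=2024-11-21 → 2024-11-21
id=14: actual_date=2024-01-21 → 2024-01-21
id=15: actual_date=2024-06-03 → 2024-06-03
id=16: actual_date=NULL, scheduled_date=2024-10-14 → 2024-10-14
id=17: actual_date=2024-01-14 → 2024-01-14
id=18: actual_date=2024-12-14 → 2024-12-14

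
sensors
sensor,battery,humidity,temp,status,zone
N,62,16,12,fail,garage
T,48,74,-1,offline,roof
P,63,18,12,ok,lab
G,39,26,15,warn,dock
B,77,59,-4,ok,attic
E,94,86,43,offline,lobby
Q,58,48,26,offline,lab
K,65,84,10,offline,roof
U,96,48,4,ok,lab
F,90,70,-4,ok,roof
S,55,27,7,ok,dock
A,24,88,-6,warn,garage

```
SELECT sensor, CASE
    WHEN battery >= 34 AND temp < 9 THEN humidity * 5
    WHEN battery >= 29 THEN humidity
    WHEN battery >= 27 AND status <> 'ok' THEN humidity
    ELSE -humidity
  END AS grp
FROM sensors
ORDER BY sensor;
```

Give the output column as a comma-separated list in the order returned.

-88, 295, 86, 350, 26, 84, 16, 18, 48, 135, 370, 240

sensor=A: ELSE → -88
sensor=B: battery >= 34 AND temp < 9 → 295
sensor=E: battery >= 29 → 86
sensor=F: battery >= 34 AND temp < 9 → 350
sensor=G: battery >= 29 → 26
sensor=K: battery >= 29 → 84
sensor=N: battery >= 29 → 16
sensor=P: battery >= 29 → 18
sensor=Q: battery >= 29 → 48
sensor=S: battery >= 34 AND temp < 9 → 135
sensor=T: battery >= 34 AND temp < 9 → 370
sensor=U: battery >= 34 AND temp < 9 → 240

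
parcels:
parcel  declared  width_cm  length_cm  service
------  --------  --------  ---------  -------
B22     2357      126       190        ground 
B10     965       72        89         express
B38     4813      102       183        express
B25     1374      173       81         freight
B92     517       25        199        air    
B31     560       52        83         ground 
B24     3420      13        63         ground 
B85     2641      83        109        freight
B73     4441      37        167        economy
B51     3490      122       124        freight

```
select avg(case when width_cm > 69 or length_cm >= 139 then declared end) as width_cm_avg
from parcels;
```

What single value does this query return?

parcel=B22: ✓ → 2357
parcel=B10: ✓ → 965
parcel=B38: ✓ → 4813
parcel=B25: ✓ → 1374
parcel=B92: ✓ → 517
parcel=B31: ✗
parcel=B24: ✗
parcel=B85: ✓ → 2641
parcel=B73: ✓ → 4441
parcel=B51: ✓ → 3490
width_cm_avg = (2357 + 965 + 4813 + 1374 + 517 + 2641 + 4441 + 3490) / 8 = 2574.75

2574.75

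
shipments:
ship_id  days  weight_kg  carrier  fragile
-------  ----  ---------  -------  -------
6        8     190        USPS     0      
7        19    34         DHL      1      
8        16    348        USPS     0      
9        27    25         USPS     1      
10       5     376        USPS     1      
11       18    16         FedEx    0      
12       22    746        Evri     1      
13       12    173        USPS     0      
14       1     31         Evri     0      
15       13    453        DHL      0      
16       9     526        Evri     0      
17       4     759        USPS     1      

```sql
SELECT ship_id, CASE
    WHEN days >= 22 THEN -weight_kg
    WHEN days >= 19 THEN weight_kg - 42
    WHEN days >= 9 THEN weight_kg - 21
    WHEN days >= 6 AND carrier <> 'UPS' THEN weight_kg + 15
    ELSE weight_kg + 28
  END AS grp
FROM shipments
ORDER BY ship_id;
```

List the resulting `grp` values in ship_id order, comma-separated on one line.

205, -8, 327, -25, 404, -5, -746, 152, 59, 432, 505, 787

ship_id=6: days >= 6 AND carrier <> 'UPS' → 205
ship_id=7: days >= 19 → -8
ship_id=8: days >= 9 → 327
ship_id=9: days >= 22 → -25
ship_id=10: ELSE → 404
ship_id=11: days >= 9 → -5
ship_id=12: days >= 22 → -746
ship_id=13: days >= 9 → 152
ship_id=14: ELSE → 59
ship_id=15: days >= 9 → 432
ship_id=16: days >= 9 → 505
ship_id=17: ELSE → 787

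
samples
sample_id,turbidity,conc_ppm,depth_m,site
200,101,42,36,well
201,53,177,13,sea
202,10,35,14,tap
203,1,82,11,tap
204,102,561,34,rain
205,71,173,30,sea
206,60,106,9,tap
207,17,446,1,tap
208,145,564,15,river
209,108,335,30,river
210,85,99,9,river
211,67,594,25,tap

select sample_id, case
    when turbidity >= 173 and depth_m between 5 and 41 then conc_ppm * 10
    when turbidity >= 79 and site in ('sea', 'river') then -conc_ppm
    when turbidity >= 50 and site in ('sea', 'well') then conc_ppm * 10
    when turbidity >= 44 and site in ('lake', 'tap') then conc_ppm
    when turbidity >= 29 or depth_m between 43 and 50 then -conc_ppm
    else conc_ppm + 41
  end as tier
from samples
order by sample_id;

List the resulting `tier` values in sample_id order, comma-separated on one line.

sample_id=200: turbidity >= 50 and site in ('sea', 'well') → 420
sample_id=201: turbidity >= 50 and site in ('sea', 'well') → 1770
sample_id=202: ELSE → 76
sample_id=203: ELSE → 123
sample_id=204: turbidity >= 29 or depth_m between 43 and 50 → -561
sample_id=205: turbidity >= 50 and site in ('sea', 'well') → 1730
sample_id=206: turbidity >= 44 and site in ('lake', 'tap') → 106
sample_id=207: ELSE → 487
sample_id=208: turbidity >= 79 and site in ('sea', 'river') → -564
sample_id=209: turbidity >= 79 and site in ('sea', 'river') → -335
sample_id=210: turbidity >= 79 and site in ('sea', 'river') → -99
sample_id=211: turbidity >= 44 and site in ('lake', 'tap') → 594

420, 1770, 76, 123, -561, 1730, 106, 487, -564, -335, -99, 594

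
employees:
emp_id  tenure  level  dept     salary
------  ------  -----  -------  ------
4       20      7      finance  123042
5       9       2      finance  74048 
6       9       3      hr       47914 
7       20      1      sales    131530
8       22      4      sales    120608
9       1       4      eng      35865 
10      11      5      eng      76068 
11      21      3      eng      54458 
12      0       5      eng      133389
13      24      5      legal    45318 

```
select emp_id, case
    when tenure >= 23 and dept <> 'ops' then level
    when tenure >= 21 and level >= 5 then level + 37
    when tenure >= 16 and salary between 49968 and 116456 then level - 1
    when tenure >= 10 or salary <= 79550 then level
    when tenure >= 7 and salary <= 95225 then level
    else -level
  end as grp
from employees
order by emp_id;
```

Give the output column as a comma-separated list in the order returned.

emp_id=4: tenure >= 10 or salary <= 79550 → 7
emp_id=5: tenure >= 10 or salary <= 79550 → 2
emp_id=6: tenure >= 10 or salary <= 79550 → 3
emp_id=7: tenure >= 10 or salary <= 79550 → 1
emp_id=8: tenure >= 10 or salary <= 79550 → 4
emp_id=9: tenure >= 10 or salary <= 79550 → 4
emp_id=10: tenure >= 10 or salary <= 79550 → 5
emp_id=11: tenure >= 16 and salary between 49968 and 116456 → 2
emp_id=12: ELSE → -5
emp_id=13: tenure >= 23 and dept <> 'ops' → 5

7, 2, 3, 1, 4, 4, 5, 2, -5, 5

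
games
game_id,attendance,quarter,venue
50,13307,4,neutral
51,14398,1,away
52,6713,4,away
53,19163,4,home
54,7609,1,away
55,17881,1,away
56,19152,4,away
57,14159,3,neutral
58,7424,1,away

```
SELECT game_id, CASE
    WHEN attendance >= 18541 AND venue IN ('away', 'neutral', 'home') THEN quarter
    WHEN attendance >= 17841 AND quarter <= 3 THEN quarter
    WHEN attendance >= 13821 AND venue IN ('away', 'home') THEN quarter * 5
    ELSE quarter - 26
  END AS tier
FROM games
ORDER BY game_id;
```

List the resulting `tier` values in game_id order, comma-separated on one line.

game_id=50: ELSE → -22
game_id=51: attendance >= 13821 AND venue IN ('away', 'home') → 5
game_id=52: ELSE → -22
game_id=53: attendance >= 18541 AND venue IN ('away', 'neutral', 'home') → 4
game_id=54: ELSE → -25
game_id=55: attendance >= 17841 AND quarter <= 3 → 1
game_id=56: attendance >= 18541 AND venue IN ('away', 'neutral', 'home') → 4
game_id=57: ELSE → -23
game_id=58: ELSE → -25

-22, 5, -22, 4, -25, 1, 4, -23, -25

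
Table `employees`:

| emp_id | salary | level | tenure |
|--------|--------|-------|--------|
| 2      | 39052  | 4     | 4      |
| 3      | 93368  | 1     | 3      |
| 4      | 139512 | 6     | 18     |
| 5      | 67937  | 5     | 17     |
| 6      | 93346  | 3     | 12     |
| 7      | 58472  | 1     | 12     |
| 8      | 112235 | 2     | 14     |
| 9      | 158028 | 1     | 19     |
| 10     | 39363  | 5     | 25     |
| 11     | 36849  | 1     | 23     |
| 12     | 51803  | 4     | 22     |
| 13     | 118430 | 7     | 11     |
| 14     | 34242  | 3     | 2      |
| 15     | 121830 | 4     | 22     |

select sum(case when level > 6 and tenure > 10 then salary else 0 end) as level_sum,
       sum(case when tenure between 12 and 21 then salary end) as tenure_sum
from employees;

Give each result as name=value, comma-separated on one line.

[level_sum: level > 6 and tenure > 10]
emp_id=2: ✗
emp_id=3: ✗
emp_id=4: ✗
emp_id=5: ✗
emp_id=6: ✗
emp_id=7: ✗
emp_id=8: ✗
emp_id=9: ✗
emp_id=10: ✗
emp_id=11: ✗
emp_id=12: ✗
emp_id=13: ✓ → 118430
emp_id=14: ✗
emp_id=15: ✗
level_sum = 118430
—
[tenure_sum: tenure between 12 and 21]
emp_id=2: ✗
emp_id=3: ✗
emp_id=4: ✓ → 139512
emp_id=5: ✓ → 67937
emp_id=6: ✓ → 93346
emp_id=7: ✓ → 58472
emp_id=8: ✓ → 112235
emp_id=9: ✓ → 158028
emp_id=10: ✗
emp_id=11: ✗
emp_id=12: ✗
emp_id=13: ✗
emp_id=14: ✗
emp_id=15: ✗
tenure_sum = 139512 + 67937 + 93346 + 58472 + 112235 + 158028 = 629530

level_sum=118430, tenure_sum=629530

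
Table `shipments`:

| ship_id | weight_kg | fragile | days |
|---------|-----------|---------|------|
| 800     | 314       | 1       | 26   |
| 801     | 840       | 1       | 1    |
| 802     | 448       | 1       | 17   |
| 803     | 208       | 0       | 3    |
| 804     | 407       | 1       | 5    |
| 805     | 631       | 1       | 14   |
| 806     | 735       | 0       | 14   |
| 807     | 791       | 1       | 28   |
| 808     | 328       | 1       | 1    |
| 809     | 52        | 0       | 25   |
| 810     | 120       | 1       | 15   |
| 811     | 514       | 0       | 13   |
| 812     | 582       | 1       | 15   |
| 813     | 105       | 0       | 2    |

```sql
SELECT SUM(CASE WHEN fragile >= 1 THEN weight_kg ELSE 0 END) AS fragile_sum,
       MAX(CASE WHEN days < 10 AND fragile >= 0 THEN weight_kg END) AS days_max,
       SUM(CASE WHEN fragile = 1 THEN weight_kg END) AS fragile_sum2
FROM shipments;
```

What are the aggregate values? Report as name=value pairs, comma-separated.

fragile_sum=4461, days_max=840, fragile_sum2=4461

[fragile_sum: fragile >= 1]
ship_id=800: ✓ → 314
ship_id=801: ✓ → 840
ship_id=802: ✓ → 448
ship_id=803: ✗
ship_id=804: ✓ → 407
ship_id=805: ✓ → 631
ship_id=806: ✗
ship_id=807: ✓ → 791
ship_id=808: ✓ → 328
ship_id=809: ✗
ship_id=810: ✓ → 120
ship_id=811: ✗
ship_id=812: ✓ → 582
ship_id=813: ✗
fragile_sum = 314 + 840 + 448 + 407 + 631 + 791 + 328 + 120 + 582 = 4461
—
[days_max: days < 10 AND fragile >= 0]
ship_id=800: ✗
ship_id=801: ✓ → 840
ship_id=802: ✗
ship_id=803: ✓ → 208
ship_id=804: ✓ → 407
ship_id=805: ✗
ship_id=806: ✗
ship_id=807: ✗
ship_id=808: ✓ → 328
ship_id=809: ✗
ship_id=810: ✗
ship_id=811: ✗
ship_id=812: ✗
ship_id=813: ✓ → 105
days_max = MAX(840, 208, 407, 328, 105) = 840
—
[fragile_sum2: fragile = 1]
ship_id=800: ✓ → 314
ship_id=801: ✓ → 840
ship_id=802: ✓ → 448
ship_id=803: ✗
ship_id=804: ✓ → 407
ship_id=805: ✓ → 631
ship_id=806: ✗
ship_id=807: ✓ → 791
ship_id=808: ✓ → 328
ship_id=809: ✗
ship_id=810: ✓ → 120
ship_id=811: ✗
ship_id=812: ✓ → 582
ship_id=813: ✗
fragile_sum2 = 314 + 840 + 448 + 407 + 631 + 791 + 328 + 120 + 582 = 4461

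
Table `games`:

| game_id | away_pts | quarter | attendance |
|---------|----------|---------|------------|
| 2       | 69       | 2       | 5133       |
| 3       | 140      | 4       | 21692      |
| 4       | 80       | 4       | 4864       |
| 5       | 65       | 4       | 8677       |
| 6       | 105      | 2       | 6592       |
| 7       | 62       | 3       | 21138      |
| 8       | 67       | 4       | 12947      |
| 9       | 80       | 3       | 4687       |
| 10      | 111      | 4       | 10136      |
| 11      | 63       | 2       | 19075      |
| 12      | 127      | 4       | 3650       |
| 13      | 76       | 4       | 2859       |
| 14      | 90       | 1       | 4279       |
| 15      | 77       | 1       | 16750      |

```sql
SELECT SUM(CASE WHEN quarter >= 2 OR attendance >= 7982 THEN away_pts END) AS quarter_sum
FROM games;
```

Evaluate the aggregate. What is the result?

game_id=2: ✓ → 69
game_id=3: ✓ → 140
game_id=4: ✓ → 80
game_id=5: ✓ → 65
game_id=6: ✓ → 105
game_id=7: ✓ → 62
game_id=8: ✓ → 67
game_id=9: ✓ → 80
game_id=10: ✓ → 111
game_id=11: ✓ → 63
game_id=12: ✓ → 127
game_id=13: ✓ → 76
game_id=14: ✗
game_id=15: ✓ → 77
quarter_sum = 69 + 140 + 80 + 65 + 105 + 62 + 67 + 80 + 111 + 63 + 127 + 76 + 77 = 1122

1122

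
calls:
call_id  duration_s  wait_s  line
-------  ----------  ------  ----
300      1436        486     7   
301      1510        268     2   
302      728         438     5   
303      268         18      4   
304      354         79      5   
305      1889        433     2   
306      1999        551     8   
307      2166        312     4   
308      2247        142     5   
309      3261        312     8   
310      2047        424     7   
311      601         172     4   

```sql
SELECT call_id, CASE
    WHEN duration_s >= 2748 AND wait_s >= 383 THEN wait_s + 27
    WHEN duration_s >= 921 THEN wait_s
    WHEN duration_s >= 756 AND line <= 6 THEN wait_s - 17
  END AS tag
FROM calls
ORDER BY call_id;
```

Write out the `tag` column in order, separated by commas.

486, 268, NULL, NULL, NULL, 433, 551, 312, 142, 312, 424, NULL

call_id=300: duration_s >= 921 → 486
call_id=301: duration_s >= 921 → 268
call_id=302: (no match → NULL) → NULL
call_id=303: (no match → NULL) → NULL
call_id=304: (no match → NULL) → NULL
call_id=305: duration_s >= 921 → 433
call_id=306: duration_s >= 921 → 551
call_id=307: duration_s >= 921 → 312
call_id=308: duration_s >= 921 → 142
call_id=309: duration_s >= 921 → 312
call_id=310: duration_s >= 921 → 424
call_id=311: (no match → NULL) → NULL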